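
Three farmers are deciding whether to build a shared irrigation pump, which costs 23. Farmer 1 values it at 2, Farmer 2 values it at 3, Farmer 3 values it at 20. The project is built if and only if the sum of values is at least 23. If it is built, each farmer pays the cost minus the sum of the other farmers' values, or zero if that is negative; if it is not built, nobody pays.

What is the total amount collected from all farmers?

19

Total value 25 ≥ cost 23, so it is built.
Farmer 1: others sum to 23; max(0, 23 - 23) = 0.
Farmer 2: others sum to 22; max(0, 23 - 22) = 1.
Farmer 3: others sum to 5; max(0, 23 - 5) = 18.
Total collected = 0 + 1 + 18 = 19.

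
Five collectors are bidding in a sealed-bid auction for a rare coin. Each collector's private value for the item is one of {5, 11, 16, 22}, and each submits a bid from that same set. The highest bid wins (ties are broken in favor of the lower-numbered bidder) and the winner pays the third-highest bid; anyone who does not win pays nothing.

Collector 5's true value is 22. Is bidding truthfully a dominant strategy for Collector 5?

Yes

Check each profile of the others' bids and compare truth against every alternative bid.
Others bid (5, 5, 5, 16): truth gives 17, best alternative gives 0.
Others bid (5, 5, 16, 5): truth gives 17, best alternative gives 0.
Others bid (5, 16, 5, 5): truth gives 17, best alternative gives 0.
Others bid (16, 5, 5, 5): truth gives 17, best alternative gives 0.
Others bid (5, 5, 11, 16): truth gives 11, best alternative gives 0.
Others bid (5, 5, 16, 11): truth gives 11, best alternative gives 0.
(Remaining 250 profiles checked similarly; truth is weakly best in each.)
In every case the truthful bid is at least as good as any alternative, so it is a dominant strategy.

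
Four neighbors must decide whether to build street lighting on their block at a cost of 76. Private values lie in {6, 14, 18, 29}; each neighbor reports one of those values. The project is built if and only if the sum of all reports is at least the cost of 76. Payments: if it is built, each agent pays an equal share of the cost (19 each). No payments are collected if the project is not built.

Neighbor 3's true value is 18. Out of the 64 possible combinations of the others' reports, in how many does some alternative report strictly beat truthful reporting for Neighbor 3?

12

Others report (6, 29, 29): truth gives -1; report 6 gives 0 > -1. Violating.
Others report (14, 18, 29): truth gives -1; report 6 gives 0 > -1. Violating.
Others report (14, 29, 18): truth gives -1; report 6 gives 0 > -1. Violating.
Others report (18, 14, 29): truth gives -1; report 6 gives 0 > -1. Violating.
Others report (6, 6, 6): truth gives 0; no alternative beats it.
Others report (6, 6, 14): truth gives 0; no alternative beats it.
(Checking all 64 profiles: 12 have a profitable deviation, 52 do not.)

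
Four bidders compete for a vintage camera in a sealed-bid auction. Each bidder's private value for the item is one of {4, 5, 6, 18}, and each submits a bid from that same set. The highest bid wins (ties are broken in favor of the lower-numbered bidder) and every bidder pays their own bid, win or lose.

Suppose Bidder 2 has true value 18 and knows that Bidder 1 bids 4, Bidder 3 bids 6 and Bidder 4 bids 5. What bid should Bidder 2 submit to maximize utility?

6

Bid 4: loses but pays 4, utility -4.
Bid 5: loses but pays 5, utility -5.
Bid 6: wins, pays 6, utility 18 - 6 = 12.
Bid 18: wins, pays 18, utility 18 - 18 = 0.
The best choice is 6 with utility 12.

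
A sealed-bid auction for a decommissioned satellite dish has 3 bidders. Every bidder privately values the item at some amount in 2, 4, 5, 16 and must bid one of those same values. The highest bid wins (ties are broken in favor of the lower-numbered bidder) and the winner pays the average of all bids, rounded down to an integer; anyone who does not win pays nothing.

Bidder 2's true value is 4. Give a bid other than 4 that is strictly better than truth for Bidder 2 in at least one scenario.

Suppose Bidder 1 bids 4 and Bidder 3 bids 2.
Bid 4: loses, pays 0, utility 0.
Bid 5: wins, pays 3, utility 4 - 3 = 1.
So bidding 5 beats truth here (1 > 0).

5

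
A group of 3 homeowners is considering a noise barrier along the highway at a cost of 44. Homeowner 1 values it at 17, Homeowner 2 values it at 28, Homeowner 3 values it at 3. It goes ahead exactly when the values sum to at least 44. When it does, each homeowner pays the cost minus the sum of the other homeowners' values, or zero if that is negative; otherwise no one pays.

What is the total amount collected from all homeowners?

Total value 48 ≥ cost 44, so it is built.
Homeowner 1: others sum to 31; max(0, 44 - 31) = 13.
Homeowner 2: others sum to 20; max(0, 44 - 20) = 24.
Homeowner 3: others sum to 45; max(0, 44 - 45) = 0.
Total collected = 13 + 24 + 0 = 37.

37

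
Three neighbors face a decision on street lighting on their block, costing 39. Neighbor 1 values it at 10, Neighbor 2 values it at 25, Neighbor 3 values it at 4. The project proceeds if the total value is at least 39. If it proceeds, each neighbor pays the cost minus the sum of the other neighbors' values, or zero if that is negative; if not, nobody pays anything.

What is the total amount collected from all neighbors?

Total value 39 ≥ cost 39, so it is built.
Neighbor 1: others sum to 29; max(0, 39 - 29) = 10.
Neighbor 2: others sum to 14; max(0, 39 - 14) = 25.
Neighbor 3: others sum to 35; max(0, 39 - 35) = 4.
Total collected = 10 + 25 + 4 = 39.

39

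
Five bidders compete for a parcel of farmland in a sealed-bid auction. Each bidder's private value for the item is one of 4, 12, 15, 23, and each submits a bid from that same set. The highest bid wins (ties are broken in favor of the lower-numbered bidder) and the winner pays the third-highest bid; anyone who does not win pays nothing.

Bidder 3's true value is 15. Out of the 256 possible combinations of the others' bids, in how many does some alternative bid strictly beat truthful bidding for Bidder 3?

32

Others bid (4, 4, 4, 23): truth gives 0; bid 23 gives 11 > 0. Violating.
Others bid (4, 4, 12, 23): truth gives 0; bid 23 gives 3 > 0. Violating.
Others bid (4, 4, 23, 4): truth gives 0; bid 23 gives 11 > 0. Violating.
Others bid (4, 4, 23, 12): truth gives 0; bid 23 gives 3 > 0. Violating.
Others bid (4, 4, 4, 4): truth gives 11; no alternative beats it.
Others bid (4, 4, 4, 12): truth gives 11; no alternative beats it.
(Checking all 256 profiles: 32 have a profitable deviation, 224 do not.)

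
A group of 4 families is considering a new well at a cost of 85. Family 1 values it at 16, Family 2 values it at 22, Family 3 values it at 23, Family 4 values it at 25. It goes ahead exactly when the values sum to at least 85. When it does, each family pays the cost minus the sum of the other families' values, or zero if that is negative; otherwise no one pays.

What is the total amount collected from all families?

82

Total value 86 ≥ cost 85, so it is built.
Family 1: others sum to 70; max(0, 85 - 70) = 15.
Family 2: others sum to 64; max(0, 85 - 64) = 21.
Family 3: others sum to 63; max(0, 85 - 63) = 22.
Family 4: others sum to 61; max(0, 85 - 61) = 24.
Total collected = 15 + 21 + 22 + 24 = 82.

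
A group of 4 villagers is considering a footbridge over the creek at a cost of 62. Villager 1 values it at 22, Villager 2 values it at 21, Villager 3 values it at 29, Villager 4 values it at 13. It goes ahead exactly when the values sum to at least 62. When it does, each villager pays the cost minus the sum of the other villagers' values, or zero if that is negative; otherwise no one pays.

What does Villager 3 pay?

6

Total value 85 ≥ cost 62, so the project is built.
The other villagers' values sum to 56.
Cost minus that sum is 62 - 56 = 6.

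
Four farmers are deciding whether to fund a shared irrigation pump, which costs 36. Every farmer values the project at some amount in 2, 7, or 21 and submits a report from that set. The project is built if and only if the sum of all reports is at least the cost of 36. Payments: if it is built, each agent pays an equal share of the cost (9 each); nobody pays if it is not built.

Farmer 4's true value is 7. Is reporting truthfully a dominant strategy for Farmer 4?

No

Consider the case where Farmer 1 reports 2, Farmer 2 reports 7 and Farmer 3 reports 21.
Truthful report 7: project built, pays 9, utility 7 - 9 = -2.
Report 2 instead: project not built, utility 0.
Since 0 > -2, reporting 2 is strictly better here, so truthful reporting is not dominant.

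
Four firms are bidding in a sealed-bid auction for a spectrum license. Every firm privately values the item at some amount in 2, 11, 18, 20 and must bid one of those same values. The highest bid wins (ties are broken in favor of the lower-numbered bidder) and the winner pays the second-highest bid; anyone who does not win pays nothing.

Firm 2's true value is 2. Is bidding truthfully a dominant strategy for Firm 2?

Check each profile of the others' bids and compare truth against every alternative bid.
Others bid (2, 2, 11): truth gives 0, best alternative gives -9.
Others bid (2, 11, 2): truth gives 0, best alternative gives -9.
Others bid (2, 11, 11): truth gives 0, best alternative gives -9.
Others bid (2, 2, 2): truth gives 0, best alternative gives 0.
Others bid (2, 2, 18): truth gives 0, best alternative gives 0.
Others bid (2, 2, 20): truth gives 0, best alternative gives 0.
(Remaining 58 profiles checked similarly; truth is weakly best in each.)
In every case the truthful bid is at least as good as any alternative, so it is a dominant strategy.

Yes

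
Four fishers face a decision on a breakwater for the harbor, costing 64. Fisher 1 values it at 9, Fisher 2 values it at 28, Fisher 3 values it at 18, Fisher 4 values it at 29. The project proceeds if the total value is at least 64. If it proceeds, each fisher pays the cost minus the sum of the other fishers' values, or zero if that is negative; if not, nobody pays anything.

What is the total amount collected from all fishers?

Total value 84 ≥ cost 64, so it is built.
Fisher 1: others sum to 75; max(0, 64 - 75) = 0.
Fisher 2: others sum to 56; max(0, 64 - 56) = 8.
Fisher 3: others sum to 66; max(0, 64 - 66) = 0.
Fisher 4: others sum to 55; max(0, 64 - 55) = 9.
Total collected = 0 + 8 + 0 + 9 = 17.

17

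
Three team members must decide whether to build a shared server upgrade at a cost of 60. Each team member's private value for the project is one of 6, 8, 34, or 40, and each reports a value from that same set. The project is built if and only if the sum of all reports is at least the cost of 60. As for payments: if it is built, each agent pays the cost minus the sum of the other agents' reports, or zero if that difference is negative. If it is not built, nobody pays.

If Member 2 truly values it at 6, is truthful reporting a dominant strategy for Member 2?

Yes

Check each profile of the others' reports and compare truth against every alternative report.
Others report (34, 34): truth gives 6, best alternative gives 6.
Others report (34, 40): truth gives 6, best alternative gives 6.
Others report (40, 34): truth gives 6, best alternative gives 6.
Others report (40, 40): truth gives 6, best alternative gives 6.
Others report (6, 6): truth gives 0, best alternative gives 0.
Others report (6, 8): truth gives 0, best alternative gives 0.
(Remaining 10 profiles checked similarly; truth is weakly best in each.)
In every case the truthful report is at least as good as any alternative, so it is a dominant strategy.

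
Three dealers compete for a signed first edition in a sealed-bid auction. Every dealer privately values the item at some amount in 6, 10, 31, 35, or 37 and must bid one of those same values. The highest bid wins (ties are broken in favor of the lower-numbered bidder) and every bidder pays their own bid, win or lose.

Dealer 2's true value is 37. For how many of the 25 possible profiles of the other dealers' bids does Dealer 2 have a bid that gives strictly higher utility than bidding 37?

17

Others bid (6, 6): truth gives 0; bid 10 gives 27 > 0. Violating.
Others bid (6, 10): truth gives 0; bid 10 gives 27 > 0. Violating.
Others bid (6, 31): truth gives 0; bid 31 gives 6 > 0. Violating.
Others bid (6, 35): truth gives 0; bid 35 gives 2 > 0. Violating.
Others bid (6, 37): truth gives 0; no alternative beats it.
Others bid (10, 37): truth gives 0; no alternative beats it.
(Checking all 25 profiles: 17 have a profitable deviation, 8 do not.)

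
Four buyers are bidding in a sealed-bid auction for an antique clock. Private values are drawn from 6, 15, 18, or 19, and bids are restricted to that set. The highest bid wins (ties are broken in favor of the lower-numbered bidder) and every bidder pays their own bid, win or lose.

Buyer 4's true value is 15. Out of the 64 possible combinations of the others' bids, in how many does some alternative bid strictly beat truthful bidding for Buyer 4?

63

Others bid (6, 6, 15): truth gives -15; bid 18 gives -3 > -15. Violating.
Others bid (6, 6, 18): truth gives -15; bid 19 gives -4 > -15. Violating.
Others bid (6, 6, 19): truth gives -15; bid 6 gives -6 > -15. Violating.
Others bid (6, 15, 6): truth gives -15; bid 18 gives -3 > -15. Violating.
Others bid (6, 6, 6): truth gives 0; no alternative beats it.
(Checking all 64 profiles: 63 have a profitable deviation, 1 does not.)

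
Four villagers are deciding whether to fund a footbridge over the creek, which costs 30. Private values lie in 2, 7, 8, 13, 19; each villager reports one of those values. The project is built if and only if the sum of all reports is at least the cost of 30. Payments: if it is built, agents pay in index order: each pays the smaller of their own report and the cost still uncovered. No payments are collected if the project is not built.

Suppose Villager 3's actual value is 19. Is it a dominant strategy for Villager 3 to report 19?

Consider the case where Villager 1 reports 2, Villager 2 reports 2 and Villager 4 reports 13.
Truthful report 19: project built, pays 19, utility 19 - 19 = 0.
Report 13 instead: project built, pays 13, utility 19 - 13 = 6.
Since 6 > 0, reporting 13 is strictly better here, so truthful reporting is not dominant.

No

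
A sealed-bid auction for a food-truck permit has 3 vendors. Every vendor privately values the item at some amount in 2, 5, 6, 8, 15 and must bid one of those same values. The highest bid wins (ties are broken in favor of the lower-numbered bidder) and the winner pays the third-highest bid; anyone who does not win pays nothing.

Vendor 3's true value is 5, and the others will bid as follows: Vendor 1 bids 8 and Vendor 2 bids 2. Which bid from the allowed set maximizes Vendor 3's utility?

15

Bid 2: loses, pays 0, utility 0.
Bid 5: loses, pays 0, utility 0.
Bid 6: loses, pays 0, utility 0.
Bid 8: loses, pays 0, utility 0.
Bid 15: wins, pays 2, utility 5 - 2 = 3.
The best choice is 15 with utility 3.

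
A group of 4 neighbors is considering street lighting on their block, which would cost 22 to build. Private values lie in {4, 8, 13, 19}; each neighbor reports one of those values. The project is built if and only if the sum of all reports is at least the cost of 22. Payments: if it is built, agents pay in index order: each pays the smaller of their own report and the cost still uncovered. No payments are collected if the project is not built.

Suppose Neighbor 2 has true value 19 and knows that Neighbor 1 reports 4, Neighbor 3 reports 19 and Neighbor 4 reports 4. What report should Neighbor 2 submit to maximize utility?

4

Report 4: project built, pays 4, utility 19 - 4 = 15.
Report 8: project built, pays 8, utility 19 - 8 = 11.
Report 13: project built, pays 13, utility 19 - 13 = 6.
Report 19: project built, pays 18, utility 19 - 18 = 1.
The best choice is 4 with utility 15.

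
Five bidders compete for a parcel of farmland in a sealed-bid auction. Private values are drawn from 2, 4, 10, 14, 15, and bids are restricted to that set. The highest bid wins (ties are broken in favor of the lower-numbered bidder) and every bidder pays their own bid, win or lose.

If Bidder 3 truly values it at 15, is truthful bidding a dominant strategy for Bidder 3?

No

Consider the case where Bidder 1 bids 2, Bidder 2 bids 2, Bidder 4 bids 2 and Bidder 5 bids 2.
Truthful bid 15: wins, pays 15, utility 15 - 15 = 0.
Bid 4 instead: wins, pays 4, utility 15 - 4 = 11.
Since 11 > 0, bidding 4 is strictly better here, so truthful bidding is not dominant.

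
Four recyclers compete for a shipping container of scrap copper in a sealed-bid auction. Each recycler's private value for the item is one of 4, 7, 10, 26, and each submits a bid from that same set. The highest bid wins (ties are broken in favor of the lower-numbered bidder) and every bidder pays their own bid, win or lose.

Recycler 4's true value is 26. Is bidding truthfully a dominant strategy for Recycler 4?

Consider the case where Recycler 1 bids 4, Recycler 2 bids 4 and Recycler 3 bids 4.
Truthful bid 26: wins, pays 26, utility 26 - 26 = 0.
Bid 7 instead: wins, pays 7, utility 26 - 7 = 19.
Since 19 > 0, bidding 7 is strictly better here, so truthful bidding is not dominant.

No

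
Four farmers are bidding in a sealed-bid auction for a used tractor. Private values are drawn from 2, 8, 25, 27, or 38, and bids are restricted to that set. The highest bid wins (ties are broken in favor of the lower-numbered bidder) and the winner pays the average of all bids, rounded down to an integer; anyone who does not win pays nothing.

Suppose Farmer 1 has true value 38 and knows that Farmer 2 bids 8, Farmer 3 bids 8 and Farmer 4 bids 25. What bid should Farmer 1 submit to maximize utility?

Bid 2: loses, pays 0, utility 0.
Bid 8: loses, pays 0, utility 0.
Bid 25: wins, pays 16, utility 38 - 16 = 22.
Bid 27: wins, pays 17, utility 38 - 17 = 21.
Bid 38: wins, pays 19, utility 38 - 19 = 19.
The best choice is 25 with utility 22.

25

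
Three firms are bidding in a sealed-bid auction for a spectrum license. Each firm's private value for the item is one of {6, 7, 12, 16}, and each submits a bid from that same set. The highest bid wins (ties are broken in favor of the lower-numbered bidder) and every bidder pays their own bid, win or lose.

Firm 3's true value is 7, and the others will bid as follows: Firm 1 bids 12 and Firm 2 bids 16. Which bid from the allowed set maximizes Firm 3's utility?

6

Bid 6: loses but pays 6, utility -6.
Bid 7: loses but pays 7, utility -7.
Bid 12: loses but pays 12, utility -12.
Bid 16: loses but pays 16, utility -16.
The best choice is 6 with utility -6.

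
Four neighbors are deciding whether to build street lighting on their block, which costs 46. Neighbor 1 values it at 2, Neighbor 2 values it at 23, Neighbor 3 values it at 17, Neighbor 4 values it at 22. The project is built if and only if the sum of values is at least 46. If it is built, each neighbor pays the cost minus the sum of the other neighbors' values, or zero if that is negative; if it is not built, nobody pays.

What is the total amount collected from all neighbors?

9

Total value 64 ≥ cost 46, so it is built.
Neighbor 1: others sum to 62; max(0, 46 - 62) = 0.
Neighbor 2: others sum to 41; max(0, 46 - 41) = 5.
Neighbor 3: others sum to 47; max(0, 46 - 47) = 0.
Neighbor 4: others sum to 42; max(0, 46 - 42) = 4.
Total collected = 0 + 5 + 0 + 4 = 9.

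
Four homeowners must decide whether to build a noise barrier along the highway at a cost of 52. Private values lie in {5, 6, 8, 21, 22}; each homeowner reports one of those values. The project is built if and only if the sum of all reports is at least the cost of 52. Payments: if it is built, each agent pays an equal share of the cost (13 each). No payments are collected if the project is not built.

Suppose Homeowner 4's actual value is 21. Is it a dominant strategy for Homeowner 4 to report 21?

Check each profile of the others' reports and compare truth against every alternative report.
Others report (5, 5, 21): truth gives 8, best alternative gives 8.
Others report (5, 5, 22): truth gives 8, best alternative gives 8.
Others report (5, 6, 21): truth gives 8, best alternative gives 8.
Others report (5, 6, 22): truth gives 8, best alternative gives 8.
Others report (5, 8, 21): truth gives 8, best alternative gives 8.
Others report (5, 8, 22): truth gives 8, best alternative gives 8.
(Remaining 119 profiles checked similarly; truth is weakly best in each.)
In every case the truthful report is at least as good as any alternative, so it is a dominant strategy.

Yes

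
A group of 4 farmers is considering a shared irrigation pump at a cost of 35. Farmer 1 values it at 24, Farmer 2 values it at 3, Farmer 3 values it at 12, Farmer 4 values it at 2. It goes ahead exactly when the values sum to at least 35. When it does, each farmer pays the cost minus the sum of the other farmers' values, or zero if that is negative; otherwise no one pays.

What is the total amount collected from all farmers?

Total value 41 ≥ cost 35, so it is built.
Farmer 1: others sum to 17; max(0, 35 - 17) = 18.
Farmer 2: others sum to 38; max(0, 35 - 38) = 0.
Farmer 3: others sum to 29; max(0, 35 - 29) = 6.
Farmer 4: others sum to 39; max(0, 35 - 39) = 0.
Total collected = 18 + 0 + 6 + 0 = 24.

24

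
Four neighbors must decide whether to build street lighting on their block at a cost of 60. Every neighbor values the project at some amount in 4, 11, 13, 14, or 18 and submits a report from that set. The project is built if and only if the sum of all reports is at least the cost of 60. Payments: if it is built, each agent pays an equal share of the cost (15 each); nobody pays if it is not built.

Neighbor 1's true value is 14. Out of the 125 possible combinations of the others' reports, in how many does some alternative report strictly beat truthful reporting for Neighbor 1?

13

Others report (11, 18, 18): truth gives -1; report 4 gives 0 > -1. Violating.
Others report (13, 18, 18): truth gives -1; report 4 gives 0 > -1. Violating.
Others report (14, 14, 18): truth gives -1; report 4 gives 0 > -1. Violating.
Others report (14, 18, 14): truth gives -1; report 4 gives 0 > -1. Violating.
Others report (4, 4, 4): truth gives 0; no alternative beats it.
Others report (4, 4, 11): truth gives 0; no alternative beats it.
(Checking all 125 profiles: 13 have a profitable deviation, 112 do not.)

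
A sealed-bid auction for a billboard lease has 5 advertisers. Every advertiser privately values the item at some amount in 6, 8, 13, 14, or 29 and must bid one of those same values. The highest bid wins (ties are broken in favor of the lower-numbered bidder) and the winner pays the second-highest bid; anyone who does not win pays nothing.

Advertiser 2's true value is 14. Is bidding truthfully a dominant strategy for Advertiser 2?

Yes

Check each profile of the others' bids and compare truth against every alternative bid.
Others bid (6, 6, 6, 6): truth gives 8, best alternative gives 8.
Others bid (6, 6, 6, 8): truth gives 6, best alternative gives 6.
Others bid (6, 6, 8, 6): truth gives 6, best alternative gives 6.
Others bid (6, 6, 8, 8): truth gives 6, best alternative gives 6.
Others bid (6, 8, 6, 6): truth gives 6, best alternative gives 6.
Others bid (6, 8, 6, 8): truth gives 6, best alternative gives 6.
(Remaining 619 profiles checked similarly; truth is weakly best in each.)
In every case the truthful bid is at least as good as any alternative, so it is a dominant strategy.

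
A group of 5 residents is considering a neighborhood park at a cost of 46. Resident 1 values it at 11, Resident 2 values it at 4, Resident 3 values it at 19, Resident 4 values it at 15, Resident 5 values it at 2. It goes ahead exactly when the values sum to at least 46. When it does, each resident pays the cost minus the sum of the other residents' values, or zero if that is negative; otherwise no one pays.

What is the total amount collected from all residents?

Total value 51 ≥ cost 46, so it is built.
Resident 1: others sum to 40; max(0, 46 - 40) = 6.
Resident 2: others sum to 47; max(0, 46 - 47) = 0.
Resident 3: others sum to 32; max(0, 46 - 32) = 14.
Resident 4: others sum to 36; max(0, 46 - 36) = 10.
Resident 5: others sum to 49; max(0, 46 - 49) = 0.
Total collected = 6 + 0 + 14 + 10 + 0 = 30.

30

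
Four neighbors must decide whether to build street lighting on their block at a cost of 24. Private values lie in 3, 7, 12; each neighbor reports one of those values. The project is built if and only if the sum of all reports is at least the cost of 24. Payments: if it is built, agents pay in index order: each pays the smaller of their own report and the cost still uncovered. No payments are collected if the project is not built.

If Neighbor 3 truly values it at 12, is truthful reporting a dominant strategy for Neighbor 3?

Consider the case where Neighbor 1 reports 3, Neighbor 2 reports 3 and Neighbor 4 reports 12.
Truthful report 12: project built, pays 12, utility 12 - 12 = 0.
Report 7 instead: project built, pays 7, utility 12 - 7 = 5.
Since 5 > 0, reporting 7 is strictly better here, so truthful reporting is not dominant.

No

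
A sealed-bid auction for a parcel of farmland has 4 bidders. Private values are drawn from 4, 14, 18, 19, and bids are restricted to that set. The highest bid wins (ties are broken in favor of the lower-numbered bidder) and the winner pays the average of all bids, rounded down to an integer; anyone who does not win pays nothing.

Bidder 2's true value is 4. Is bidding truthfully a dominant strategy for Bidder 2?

Yes

Check each profile of the others' bids and compare truth against every alternative bid.
Others bid (4, 14, 14): truth gives 0, best alternative gives -7.
Others bid (4, 4, 14): truth gives 0, best alternative gives -5.
Others bid (4, 14, 4): truth gives 0, best alternative gives -5.
Others bid (4, 4, 4): truth gives 0, best alternative gives -2.
Others bid (4, 4, 18): truth gives 0, best alternative gives 0.
Others bid (4, 4, 19): truth gives 0, best alternative gives 0.
(Remaining 58 profiles checked similarly; truth is weakly best in each.)
In every case the truthful bid is at least as good as any alternative, so it is a dominant strategy.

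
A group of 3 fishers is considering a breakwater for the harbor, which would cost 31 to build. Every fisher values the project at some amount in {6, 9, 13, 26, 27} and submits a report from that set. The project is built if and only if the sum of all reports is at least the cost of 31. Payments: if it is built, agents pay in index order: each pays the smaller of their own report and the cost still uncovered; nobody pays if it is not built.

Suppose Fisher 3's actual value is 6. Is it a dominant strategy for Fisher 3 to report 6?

Check each profile of the others' reports and compare truth against every alternative report.
Others report (9, 13): truth gives 0, best alternative gives -3.
Others report (13, 9): truth gives 0, best alternative gives -3.
Others report (6, 26): truth gives 6, best alternative gives 6.
Others report (6, 27): truth gives 6, best alternative gives 6.
Others report (9, 26): truth gives 6, best alternative gives 6.
Others report (9, 27): truth gives 6, best alternative gives 6.
(Remaining 19 profiles checked similarly; truth is weakly best in each.)
In every case the truthful report is at least as good as any alternative, so it is a dominant strategy.

Yes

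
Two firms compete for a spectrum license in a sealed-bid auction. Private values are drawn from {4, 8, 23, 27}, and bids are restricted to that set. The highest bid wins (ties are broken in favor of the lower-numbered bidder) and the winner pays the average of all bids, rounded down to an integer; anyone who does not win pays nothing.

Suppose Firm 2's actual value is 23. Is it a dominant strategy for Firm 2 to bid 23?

No

Consider the case where Firm 1 bids 4.
Truthful bid 23: wins, pays 13, utility 23 - 13 = 10.
Bid 8 instead: wins, pays 6, utility 23 - 6 = 17.
Since 17 > 10, bidding 8 is strictly better here, so truthful bidding is not dominant.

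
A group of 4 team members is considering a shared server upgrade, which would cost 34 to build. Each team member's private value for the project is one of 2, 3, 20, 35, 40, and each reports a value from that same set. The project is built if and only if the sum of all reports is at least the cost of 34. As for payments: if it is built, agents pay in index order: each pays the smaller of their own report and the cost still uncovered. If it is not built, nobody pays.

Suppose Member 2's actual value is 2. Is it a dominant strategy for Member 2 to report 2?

Yes

Check each profile of the others' reports and compare truth against every alternative report.
Others report (2, 2, 35): truth gives 0, best alternative gives -1.
Others report (2, 2, 40): truth gives 0, best alternative gives -1.
Others report (2, 3, 35): truth gives 0, best alternative gives -1.
Others report (2, 3, 40): truth gives 0, best alternative gives -1.
Others report (2, 20, 20): truth gives 0, best alternative gives -1.
Others report (2, 20, 35): truth gives 0, best alternative gives -1.
(Remaining 119 profiles checked similarly; truth is weakly best in each.)
In every case the truthful report is at least as good as any alternative, so it is a dominant strategy.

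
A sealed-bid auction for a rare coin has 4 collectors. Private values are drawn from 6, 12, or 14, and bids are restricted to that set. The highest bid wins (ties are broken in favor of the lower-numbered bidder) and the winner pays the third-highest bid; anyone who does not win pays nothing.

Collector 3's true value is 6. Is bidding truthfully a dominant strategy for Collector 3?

Yes

Check each profile of the others' bids and compare truth against every alternative bid.
Others bid (6, 6, 6): truth gives 0, best alternative gives 0.
Others bid (6, 6, 12): truth gives 0, best alternative gives 0.
Others bid (6, 6, 14): truth gives 0, best alternative gives 0.
Others bid (6, 12, 6): truth gives 0, best alternative gives 0.
Others bid (6, 12, 12): truth gives 0, best alternative gives 0.
Others bid (6, 12, 14): truth gives 0, best alternative gives 0.
(Remaining 21 profiles checked similarly; truth is weakly best in each.)
In every case the truthful bid is at least as good as any alternative, so it is a dominant strategy.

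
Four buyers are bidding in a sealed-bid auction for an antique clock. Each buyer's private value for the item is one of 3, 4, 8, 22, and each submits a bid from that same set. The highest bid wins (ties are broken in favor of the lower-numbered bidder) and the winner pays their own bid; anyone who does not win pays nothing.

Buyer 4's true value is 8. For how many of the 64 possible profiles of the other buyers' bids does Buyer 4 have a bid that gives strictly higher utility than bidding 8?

1

Others bid (3, 3, 3): truth gives 0; bid 4 gives 4 > 0. Violating.
Others bid (3, 3, 4): truth gives 0; no alternative beats it.
Others bid (3, 3, 8): truth gives 0; no alternative beats it.
(Checking all 64 profiles: 1 has a profitable deviation, 63 do not.)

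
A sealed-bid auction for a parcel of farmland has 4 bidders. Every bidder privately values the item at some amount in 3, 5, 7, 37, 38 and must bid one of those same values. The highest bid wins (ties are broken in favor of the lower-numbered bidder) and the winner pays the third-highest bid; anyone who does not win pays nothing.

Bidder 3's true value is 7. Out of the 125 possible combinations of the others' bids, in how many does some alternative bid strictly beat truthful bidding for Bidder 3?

24

Others bid (3, 3, 37): truth gives 0; bid 37 gives 4 > 0. Violating.
Others bid (3, 3, 38): truth gives 0; bid 38 gives 4 > 0. Violating.
Others bid (3, 5, 37): truth gives 0; bid 37 gives 2 > 0. Violating.
Others bid (3, 5, 38): truth gives 0; bid 38 gives 2 > 0. Violating.
Others bid (3, 3, 3): truth gives 4; no alternative beats it.
Others bid (3, 3, 5): truth gives 4; no alternative beats it.
(Checking all 125 profiles: 24 have a profitable deviation, 101 do not.)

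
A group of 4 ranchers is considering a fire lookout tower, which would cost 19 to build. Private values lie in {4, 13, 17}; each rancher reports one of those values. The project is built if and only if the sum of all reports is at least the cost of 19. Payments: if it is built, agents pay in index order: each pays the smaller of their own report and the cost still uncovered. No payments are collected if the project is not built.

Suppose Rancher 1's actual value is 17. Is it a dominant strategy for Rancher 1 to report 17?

No

Consider the case where Rancher 2 reports 4, Rancher 3 reports 4 and Rancher 4 reports 4.
Truthful report 17: project built, pays 17, utility 17 - 17 = 0.
Report 13 instead: project built, pays 13, utility 17 - 13 = 4.
Since 4 > 0, reporting 13 is strictly better here, so truthful reporting is not dominant.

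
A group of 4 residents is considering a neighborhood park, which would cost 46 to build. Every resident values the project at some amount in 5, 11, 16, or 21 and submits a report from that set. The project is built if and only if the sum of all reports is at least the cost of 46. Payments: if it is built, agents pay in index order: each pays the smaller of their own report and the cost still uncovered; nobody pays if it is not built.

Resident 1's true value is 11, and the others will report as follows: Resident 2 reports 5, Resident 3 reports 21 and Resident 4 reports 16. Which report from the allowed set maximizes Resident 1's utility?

5

Report 5: project built, pays 5, utility 11 - 5 = 6.
Report 11: project built, pays 11, utility 11 - 11 = 0.
Report 16: project built, pays 16, utility 11 - 16 = -5.
Report 21: project built, pays 21, utility 11 - 21 = -10.
The best choice is 5 with utility 6.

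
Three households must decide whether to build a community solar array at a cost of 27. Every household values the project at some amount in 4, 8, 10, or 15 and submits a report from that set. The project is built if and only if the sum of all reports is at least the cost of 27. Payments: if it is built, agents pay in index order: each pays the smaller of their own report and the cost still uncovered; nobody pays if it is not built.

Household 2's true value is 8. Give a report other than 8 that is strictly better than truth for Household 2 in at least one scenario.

Suppose Household 1 reports 8 and Household 3 reports 15.
Report 8: project built, pays 8, utility 8 - 8 = 0.
Report 4: project built, pays 4, utility 8 - 4 = 4.
So reporting 4 beats truth here (4 > 0).

4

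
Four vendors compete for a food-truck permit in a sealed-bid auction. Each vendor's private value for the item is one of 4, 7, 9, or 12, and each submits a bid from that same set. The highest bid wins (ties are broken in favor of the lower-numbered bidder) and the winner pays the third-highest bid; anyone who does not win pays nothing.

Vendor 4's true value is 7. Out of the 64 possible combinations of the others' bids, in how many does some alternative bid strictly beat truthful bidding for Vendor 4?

Others bid (4, 4, 7): truth gives 0; bid 9 gives 3 > 0. Violating.
Others bid (4, 4, 9): truth gives 0; bid 12 gives 3 > 0. Violating.
Others bid (4, 7, 4): truth gives 0; bid 9 gives 3 > 0. Violating.
Others bid (4, 9, 4): truth gives 0; bid 12 gives 3 > 0. Violating.
Others bid (4, 4, 4): truth gives 3; no alternative beats it.
Others bid (4, 4, 12): truth gives 0; no alternative beats it.
(Checking all 64 profiles: 6 have a profitable deviation, 58 do not.)

6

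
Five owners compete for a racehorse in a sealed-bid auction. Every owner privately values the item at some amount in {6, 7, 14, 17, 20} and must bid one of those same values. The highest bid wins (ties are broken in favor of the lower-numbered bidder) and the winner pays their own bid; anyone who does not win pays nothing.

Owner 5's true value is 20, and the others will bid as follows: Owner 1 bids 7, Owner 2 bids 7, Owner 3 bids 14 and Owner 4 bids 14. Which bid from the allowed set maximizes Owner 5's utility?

17

Bid 6: loses, pays 0, utility 0.
Bid 7: loses, pays 0, utility 0.
Bid 14: loses, pays 0, utility 0.
Bid 17: wins, pays 17, utility 20 - 17 = 3.
Bid 20: wins, pays 20, utility 20 - 20 = 0.
The best choice is 17 with utility 3.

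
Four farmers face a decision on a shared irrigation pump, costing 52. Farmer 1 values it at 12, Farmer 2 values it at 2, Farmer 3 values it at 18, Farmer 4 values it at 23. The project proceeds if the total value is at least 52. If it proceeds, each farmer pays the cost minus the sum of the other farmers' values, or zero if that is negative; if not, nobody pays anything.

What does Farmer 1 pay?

9

Total value 55 ≥ cost 52, so the project is built.
The other farmers' values sum to 43.
Cost minus that sum is 52 - 43 = 9.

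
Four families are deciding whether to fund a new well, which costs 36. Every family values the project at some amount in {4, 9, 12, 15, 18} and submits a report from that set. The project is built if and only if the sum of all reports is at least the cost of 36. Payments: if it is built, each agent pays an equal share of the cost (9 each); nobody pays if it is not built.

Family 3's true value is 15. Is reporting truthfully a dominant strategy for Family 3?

No

Consider the case where Family 1 reports 4, Family 2 reports 4 and Family 4 reports 12.
Truthful report 15: project not built, utility 0.
Report 18 instead: project built, pays 9, utility 15 - 9 = 6.
Since 6 > 0, reporting 18 is strictly better here, so truthful reporting is not dominant.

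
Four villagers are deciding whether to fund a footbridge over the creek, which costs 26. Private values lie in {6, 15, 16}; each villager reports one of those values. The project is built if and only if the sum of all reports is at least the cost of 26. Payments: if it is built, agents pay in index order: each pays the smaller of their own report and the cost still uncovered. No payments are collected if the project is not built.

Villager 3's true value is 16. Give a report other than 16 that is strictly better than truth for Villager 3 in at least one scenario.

6

Suppose Villager 1 reports 6, Villager 2 reports 6 and Villager 4 reports 15.
Report 16: project built, pays 14, utility 16 - 14 = 2.
Report 6: project built, pays 6, utility 16 - 6 = 10.
So reporting 6 beats truth here (10 > 2).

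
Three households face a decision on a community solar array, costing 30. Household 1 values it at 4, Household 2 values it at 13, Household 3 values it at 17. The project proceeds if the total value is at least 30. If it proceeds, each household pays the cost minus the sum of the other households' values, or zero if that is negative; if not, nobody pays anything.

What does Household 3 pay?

13

Total value 34 ≥ cost 30, so the project is built.
The other households' values sum to 17.
Cost minus that sum is 30 - 17 = 13.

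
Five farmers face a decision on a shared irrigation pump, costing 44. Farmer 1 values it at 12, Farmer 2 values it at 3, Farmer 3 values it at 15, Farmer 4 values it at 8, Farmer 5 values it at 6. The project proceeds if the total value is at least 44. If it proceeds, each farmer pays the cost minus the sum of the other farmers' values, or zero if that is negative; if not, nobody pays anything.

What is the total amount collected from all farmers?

44

Total value 44 ≥ cost 44, so it is built.
Farmer 1: others sum to 32; max(0, 44 - 32) = 12.
Farmer 2: others sum to 41; max(0, 44 - 41) = 3.
Farmer 3: others sum to 29; max(0, 44 - 29) = 15.
Farmer 4: others sum to 36; max(0, 44 - 36) = 8.
Farmer 5: others sum to 38; max(0, 44 - 38) = 6.
Total collected = 12 + 3 + 15 + 8 + 6 = 44.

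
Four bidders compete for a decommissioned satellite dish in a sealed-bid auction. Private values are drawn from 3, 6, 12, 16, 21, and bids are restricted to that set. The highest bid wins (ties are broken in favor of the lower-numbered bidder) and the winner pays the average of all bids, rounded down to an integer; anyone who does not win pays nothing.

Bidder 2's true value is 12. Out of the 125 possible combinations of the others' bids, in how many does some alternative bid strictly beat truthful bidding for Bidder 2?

27

Others bid (3, 3, 3): truth gives 7; bid 6 gives 9 > 7. Violating.
Others bid (3, 3, 6): truth gives 6; bid 6 gives 8 > 6. Violating.
Others bid (3, 3, 16): truth gives 0; bid 16 gives 3 > 0. Violating.
Others bid (3, 6, 3): truth gives 6; bid 6 gives 8 > 6. Violating.
Others bid (3, 3, 12): truth gives 5; no alternative beats it.
Others bid (3, 3, 21): truth gives 0; no alternative beats it.
(Checking all 125 profiles: 27 have a profitable deviation, 98 do not.)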